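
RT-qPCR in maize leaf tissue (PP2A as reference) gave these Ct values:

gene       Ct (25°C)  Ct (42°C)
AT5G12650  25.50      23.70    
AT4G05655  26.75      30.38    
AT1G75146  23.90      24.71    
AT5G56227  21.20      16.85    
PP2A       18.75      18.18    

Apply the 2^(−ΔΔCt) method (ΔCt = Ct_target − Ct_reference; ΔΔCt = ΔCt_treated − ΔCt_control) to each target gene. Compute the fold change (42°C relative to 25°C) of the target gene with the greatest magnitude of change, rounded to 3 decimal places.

AT5G12650: ΔΔCt = (23.70−18.18) − (25.50−18.75) = 5.52 − 6.75 = -1.23; fold change = 2^1.23 = 2.346
AT4G05655: ΔΔCt = (30.38−18.18) − (26.75−18.75) = 12.20 − 8.00 = 4.20; fold change = 2^-4.20 = 0.054
AT1G75146: ΔΔCt = (24.71−18.18) − (23.90−18.75) = 6.53 − 5.15 = 1.38; fold change = 2^-1.38 = 0.384
AT5G56227: ΔΔCt = (16.85−18.18) − (21.20−18.75) = -1.33 − 2.45 = -3.78; fold change = 2^3.78 = 13.737
AT4G05655 has the largest |ΔΔCt| = 4.20.

0.054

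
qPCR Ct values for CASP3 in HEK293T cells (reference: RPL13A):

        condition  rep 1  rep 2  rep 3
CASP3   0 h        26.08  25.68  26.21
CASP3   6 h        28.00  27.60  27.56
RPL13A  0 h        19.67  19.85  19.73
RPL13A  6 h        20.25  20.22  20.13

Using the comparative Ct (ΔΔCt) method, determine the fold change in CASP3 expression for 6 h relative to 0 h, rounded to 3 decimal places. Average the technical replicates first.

0.412

Mean Ct: CASP3 0 h 25.990; CASP3 6 h 27.720; RPL13A 0 h 19.750; RPL13A 6 h 20.200
ΔCt(0 h) = 25.990 − 19.750 = 6.240
ΔCt(6 h) = 27.720 − 20.200 = 7.520
ΔΔCt = 7.520 − 6.240 = 1.280
Fold change = 2^(−1.280) = 0.4118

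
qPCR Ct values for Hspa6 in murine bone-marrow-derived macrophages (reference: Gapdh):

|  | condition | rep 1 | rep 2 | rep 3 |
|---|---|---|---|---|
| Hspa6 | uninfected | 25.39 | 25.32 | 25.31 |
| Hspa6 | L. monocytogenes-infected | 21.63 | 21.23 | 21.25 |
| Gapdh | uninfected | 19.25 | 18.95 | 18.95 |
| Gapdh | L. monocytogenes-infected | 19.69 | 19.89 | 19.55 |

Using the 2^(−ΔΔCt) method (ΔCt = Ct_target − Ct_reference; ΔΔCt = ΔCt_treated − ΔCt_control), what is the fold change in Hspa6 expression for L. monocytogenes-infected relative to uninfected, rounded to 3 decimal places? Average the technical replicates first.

24.761

Mean Ct: Hspa6 uninfected 25.340; Hspa6 L. monocytogenes-infected 21.370; Gapdh uninfected 19.050; Gapdh L. monocytogenes-infected 19.710
ΔCt(uninfected) = 25.340 − 19.050 = 6.290
ΔCt(L. monocytogenes-infected) = 21.370 − 19.710 = 1.660
ΔΔCt = 1.660 − 6.290 = -4.630
Fold change = 2^(−(-4.630)) = 2^4.630 = 24.7610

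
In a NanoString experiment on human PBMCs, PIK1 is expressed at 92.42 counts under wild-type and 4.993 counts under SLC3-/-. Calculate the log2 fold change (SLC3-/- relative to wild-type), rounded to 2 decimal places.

Fold change = 4.993 / 92.42 = 0.0540
log2(0.0540) = -4.210

-4.21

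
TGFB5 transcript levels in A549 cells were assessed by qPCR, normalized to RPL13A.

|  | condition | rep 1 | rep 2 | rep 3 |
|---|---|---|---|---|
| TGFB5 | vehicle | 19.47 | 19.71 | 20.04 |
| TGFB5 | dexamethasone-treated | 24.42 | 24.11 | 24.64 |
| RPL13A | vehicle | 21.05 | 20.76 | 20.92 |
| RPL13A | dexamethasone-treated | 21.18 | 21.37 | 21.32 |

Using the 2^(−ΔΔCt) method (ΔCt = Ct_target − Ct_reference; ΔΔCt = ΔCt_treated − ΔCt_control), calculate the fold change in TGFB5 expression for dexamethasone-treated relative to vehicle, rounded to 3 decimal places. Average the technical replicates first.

Mean Ct: TGFB5 vehicle 19.740; TGFB5 dexamethasone-treated 24.390; RPL13A vehicle 20.910; RPL13A dexamethasone-treated 21.290
ΔCt(vehicle) = 19.740 − 20.910 = -1.170
ΔCt(dexamethasone-treated) = 24.390 − 21.290 = 3.100
ΔΔCt = 3.100 − (-1.170) = 4.270
Fold change = 2^(−4.270) = 0.0518

0.052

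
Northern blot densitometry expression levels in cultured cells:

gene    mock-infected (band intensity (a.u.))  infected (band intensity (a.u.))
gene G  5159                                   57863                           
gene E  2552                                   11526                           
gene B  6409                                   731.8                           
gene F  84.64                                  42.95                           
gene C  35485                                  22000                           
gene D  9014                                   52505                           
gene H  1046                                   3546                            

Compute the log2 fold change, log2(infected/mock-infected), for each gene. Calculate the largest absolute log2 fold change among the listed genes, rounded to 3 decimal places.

log2(57863/5159) = 3.487  (gene G)
log2(11526/2552) = 2.175  (gene E)
log2(731.8/6409) = -3.131  (gene B)
log2(42.95/84.64) = -0.979  (gene F)
log2(22000/35485) = -0.690  (gene C)
log2(52505/9014) = 2.542  (gene D)
log2(3546/1046) = 1.761  (gene H)
The largest magnitude belongs to gene G.

3.487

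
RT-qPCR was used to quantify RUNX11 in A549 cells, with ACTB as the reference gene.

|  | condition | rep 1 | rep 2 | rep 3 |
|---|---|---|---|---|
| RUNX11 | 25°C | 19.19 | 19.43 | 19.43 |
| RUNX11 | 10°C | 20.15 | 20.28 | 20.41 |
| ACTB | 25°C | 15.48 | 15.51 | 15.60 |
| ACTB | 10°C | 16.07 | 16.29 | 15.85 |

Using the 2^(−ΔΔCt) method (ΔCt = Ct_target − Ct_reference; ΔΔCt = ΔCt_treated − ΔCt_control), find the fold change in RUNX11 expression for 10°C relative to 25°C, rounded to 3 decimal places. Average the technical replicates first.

0.763

Mean Ct: RUNX11 25°C 19.350; RUNX11 10°C 20.280; ACTB 25°C 15.530; ACTB 10°C 16.070
ΔCt(25°C) = 19.350 − 15.530 = 3.820
ΔCt(10°C) = 20.280 − 16.070 = 4.210
ΔΔCt = 4.210 − 3.820 = 0.390
Fold change = 2^(−0.390) = 0.7631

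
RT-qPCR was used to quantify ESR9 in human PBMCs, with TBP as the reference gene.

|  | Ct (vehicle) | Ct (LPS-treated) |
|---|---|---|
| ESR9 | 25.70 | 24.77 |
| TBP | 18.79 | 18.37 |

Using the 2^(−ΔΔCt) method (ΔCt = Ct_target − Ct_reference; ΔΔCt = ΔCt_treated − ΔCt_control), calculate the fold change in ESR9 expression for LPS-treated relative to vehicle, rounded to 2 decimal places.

1.42

ΔCt(vehicle) = 25.700 − 18.790 = 6.910
ΔCt(LPS-treated) = 24.770 − 18.370 = 6.400
ΔΔCt = 6.400 − 6.910 = -0.510
Fold change = 2^(−(-0.510)) = 2^0.510 = 1.424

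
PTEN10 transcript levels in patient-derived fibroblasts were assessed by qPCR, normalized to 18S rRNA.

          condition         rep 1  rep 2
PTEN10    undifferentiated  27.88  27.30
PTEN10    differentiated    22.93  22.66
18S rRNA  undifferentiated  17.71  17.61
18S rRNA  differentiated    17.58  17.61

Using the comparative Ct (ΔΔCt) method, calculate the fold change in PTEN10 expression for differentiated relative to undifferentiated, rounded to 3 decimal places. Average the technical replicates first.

Mean Ct: PTEN10 undifferentiated 27.590; PTEN10 differentiated 22.795; 18S rRNA undifferentiated 17.660; 18S rRNA differentiated 17.595
ΔCt(undifferentiated) = 27.590 − 17.660 = 9.930
ΔCt(differentiated) = 22.795 − 17.595 = 5.200
ΔΔCt = 5.200 − 9.930 = -4.730
Fold change = 2^(−(-4.730)) = 2^4.730 = 26.5382

26.538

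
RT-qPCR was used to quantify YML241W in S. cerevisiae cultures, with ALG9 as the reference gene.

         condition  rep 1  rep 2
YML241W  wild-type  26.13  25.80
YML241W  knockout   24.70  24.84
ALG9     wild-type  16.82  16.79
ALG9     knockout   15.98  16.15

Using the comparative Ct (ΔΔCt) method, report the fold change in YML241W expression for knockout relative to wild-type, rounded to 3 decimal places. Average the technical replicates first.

Mean Ct: YML241W wild-type 25.965; YML241W knockout 24.770; ALG9 wild-type 16.805; ALG9 knockout 16.065
ΔCt(wild-type) = 25.965 − 16.805 = 9.160
ΔCt(knockout) = 24.770 − 16.065 = 8.705
ΔΔCt = 8.705 − 9.160 = -0.455
Fold change = 2^(−(-0.455)) = 2^0.455 = 1.3708

1.371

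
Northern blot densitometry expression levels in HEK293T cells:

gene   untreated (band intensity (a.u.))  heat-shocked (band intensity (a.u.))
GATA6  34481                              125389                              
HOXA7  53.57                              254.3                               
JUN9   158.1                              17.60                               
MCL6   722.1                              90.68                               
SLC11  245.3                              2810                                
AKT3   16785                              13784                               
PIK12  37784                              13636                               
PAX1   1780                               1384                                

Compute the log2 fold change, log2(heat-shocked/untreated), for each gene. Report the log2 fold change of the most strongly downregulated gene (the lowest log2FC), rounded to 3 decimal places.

log2(125389/34481) = 1.863  (GATA6)
log2(254.3/53.57) = 2.247  (HOXA7)
log2(17.60/158.1) = -3.167  (JUN9)
log2(90.68/722.1) = -2.993  (MCL6)
log2(2810/245.3) = 3.518  (SLC11)
log2(13784/16785) = -0.284  (AKT3)
log2(13636/37784) = -1.470  (PIK12)
log2(1384/1780) = -0.363  (PAX1)
JUN9 is most strongly downregulated.

-3.167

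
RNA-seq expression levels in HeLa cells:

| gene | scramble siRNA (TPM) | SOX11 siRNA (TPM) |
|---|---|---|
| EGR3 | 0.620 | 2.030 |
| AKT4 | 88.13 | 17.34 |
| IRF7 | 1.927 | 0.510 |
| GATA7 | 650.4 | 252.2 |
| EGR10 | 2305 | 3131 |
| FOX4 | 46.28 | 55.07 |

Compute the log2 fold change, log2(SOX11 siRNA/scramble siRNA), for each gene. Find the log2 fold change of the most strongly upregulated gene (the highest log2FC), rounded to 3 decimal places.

1.711

log2(2.030/0.620) = 1.711  (EGR3)
log2(17.34/88.13) = -2.346  (AKT4)
log2(0.510/1.927) = -1.918  (IRF7)
log2(252.2/650.4) = -1.367  (GATA7)
log2(3131/2305) = 0.442  (EGR10)
log2(55.07/46.28) = 0.251  (FOX4)
EGR3 is most strongly upregulated.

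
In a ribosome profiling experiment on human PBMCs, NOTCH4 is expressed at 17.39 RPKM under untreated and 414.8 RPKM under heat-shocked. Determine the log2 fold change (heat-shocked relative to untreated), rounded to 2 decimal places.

4.58

Fold change = 414.8 / 17.39 = 23.8528
log2(23.8528) = 4.576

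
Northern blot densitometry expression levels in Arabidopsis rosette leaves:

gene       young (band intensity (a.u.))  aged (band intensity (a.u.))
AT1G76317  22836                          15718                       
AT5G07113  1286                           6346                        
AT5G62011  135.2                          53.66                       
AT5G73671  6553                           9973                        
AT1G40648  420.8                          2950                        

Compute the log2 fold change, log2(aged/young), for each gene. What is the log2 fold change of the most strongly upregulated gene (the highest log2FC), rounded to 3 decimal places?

2.810

log2(15718/22836) = -0.539  (AT1G76317)
log2(6346/1286) = 2.303  (AT5G07113)
log2(53.66/135.2) = -1.333  (AT5G62011)
log2(9973/6553) = 0.606  (AT5G73671)
log2(2950/420.8) = 2.810  (AT1G40648)
AT1G40648 is most strongly upregulated.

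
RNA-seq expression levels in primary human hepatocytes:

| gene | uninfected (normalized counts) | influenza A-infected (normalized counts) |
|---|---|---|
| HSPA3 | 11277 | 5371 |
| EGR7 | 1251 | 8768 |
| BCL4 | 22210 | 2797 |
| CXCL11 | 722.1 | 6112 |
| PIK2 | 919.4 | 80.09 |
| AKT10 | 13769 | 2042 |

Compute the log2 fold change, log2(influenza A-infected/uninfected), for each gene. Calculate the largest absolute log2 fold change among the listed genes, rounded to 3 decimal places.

3.521

log2(5371/11277) = -1.070  (HSPA3)
log2(8768/1251) = 2.809  (EGR7)
log2(2797/22210) = -2.989  (BCL4)
log2(6112/722.1) = 3.081  (CXCL11)
log2(80.09/919.4) = -3.521  (PIK2)
log2(2042/13769) = -2.753  (AKT10)
The largest magnitude belongs to PIK2.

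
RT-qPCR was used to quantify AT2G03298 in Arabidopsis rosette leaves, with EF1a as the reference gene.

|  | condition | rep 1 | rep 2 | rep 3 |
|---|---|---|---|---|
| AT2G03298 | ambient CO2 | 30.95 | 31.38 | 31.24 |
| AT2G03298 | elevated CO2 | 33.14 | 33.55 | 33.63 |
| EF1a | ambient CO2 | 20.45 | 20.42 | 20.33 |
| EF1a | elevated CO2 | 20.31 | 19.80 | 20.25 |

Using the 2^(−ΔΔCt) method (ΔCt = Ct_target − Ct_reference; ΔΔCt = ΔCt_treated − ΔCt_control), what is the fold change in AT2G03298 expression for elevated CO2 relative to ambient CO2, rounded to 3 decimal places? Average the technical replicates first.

0.173

Mean Ct: AT2G03298 ambient CO2 31.190; AT2G03298 elevated CO2 33.440; EF1a ambient CO2 20.400; EF1a elevated CO2 20.120
ΔCt(ambient CO2) = 31.190 − 20.400 = 10.790
ΔCt(elevated CO2) = 33.440 − 20.120 = 13.320
ΔΔCt = 13.320 − 10.790 = 2.530
Fold change = 2^(−2.530) = 0.1731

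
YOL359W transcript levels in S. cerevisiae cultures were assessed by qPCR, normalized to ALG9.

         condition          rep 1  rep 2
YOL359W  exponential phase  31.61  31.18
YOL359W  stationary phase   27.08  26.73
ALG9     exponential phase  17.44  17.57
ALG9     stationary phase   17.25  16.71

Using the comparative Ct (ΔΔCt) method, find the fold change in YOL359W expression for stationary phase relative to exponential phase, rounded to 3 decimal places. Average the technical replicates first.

Mean Ct: YOL359W exponential phase 31.395; YOL359W stationary phase 26.905; ALG9 exponential phase 17.505; ALG9 stationary phase 16.980
ΔCt(exponential phase) = 31.395 − 17.505 = 13.890
ΔCt(stationary phase) = 26.905 − 16.980 = 9.925
ΔΔCt = 9.925 − 13.890 = -3.965
Fold change = 2^(−(-3.965)) = 2^3.965 = 15.6165

15.617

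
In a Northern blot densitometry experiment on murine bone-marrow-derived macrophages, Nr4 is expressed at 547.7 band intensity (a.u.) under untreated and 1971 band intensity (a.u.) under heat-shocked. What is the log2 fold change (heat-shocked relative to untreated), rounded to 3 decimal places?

1.847

Fold change = 1971 / 547.7 = 3.5987
log2(3.5987) = 1.8475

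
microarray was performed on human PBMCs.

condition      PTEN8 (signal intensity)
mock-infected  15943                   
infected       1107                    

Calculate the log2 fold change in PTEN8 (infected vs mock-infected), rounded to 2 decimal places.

Fold change = 1107 / 15943 = 0.0694
log2(0.0694) = -3.848

-3.85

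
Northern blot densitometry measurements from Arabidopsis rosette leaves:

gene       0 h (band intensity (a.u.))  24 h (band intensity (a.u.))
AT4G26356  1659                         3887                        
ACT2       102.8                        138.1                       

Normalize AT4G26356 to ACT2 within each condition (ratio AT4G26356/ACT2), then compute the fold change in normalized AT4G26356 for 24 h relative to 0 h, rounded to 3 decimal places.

AT4G26356/ACT2 (0 h) = 1659 / 102.8 = 16.138
AT4G26356/ACT2 (24 h) = 3887 / 138.1 = 28.146
Fold change = 28.146 / 16.138 = 1.7441

1.744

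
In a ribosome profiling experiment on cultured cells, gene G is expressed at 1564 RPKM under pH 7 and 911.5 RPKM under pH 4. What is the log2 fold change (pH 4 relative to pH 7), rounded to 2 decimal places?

-0.78

Fold change = 911.5 / 1564 = 0.5828
log2(0.5828) = -0.779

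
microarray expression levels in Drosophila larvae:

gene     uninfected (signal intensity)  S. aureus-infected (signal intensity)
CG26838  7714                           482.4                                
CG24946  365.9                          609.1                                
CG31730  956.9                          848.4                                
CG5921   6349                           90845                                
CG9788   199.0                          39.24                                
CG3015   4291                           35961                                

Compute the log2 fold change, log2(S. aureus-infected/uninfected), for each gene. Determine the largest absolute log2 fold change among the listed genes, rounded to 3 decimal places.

log2(482.4/7714) = -3.999  (CG26838)
log2(609.1/365.9) = 0.735  (CG24946)
log2(848.4/956.9) = -0.174  (CG31730)
log2(90845/6349) = 3.839  (CG5921)
log2(39.24/199.0) = -2.342  (CG9788)
log2(35961/4291) = 3.067  (CG3015)
The largest magnitude belongs to CG26838.

3.999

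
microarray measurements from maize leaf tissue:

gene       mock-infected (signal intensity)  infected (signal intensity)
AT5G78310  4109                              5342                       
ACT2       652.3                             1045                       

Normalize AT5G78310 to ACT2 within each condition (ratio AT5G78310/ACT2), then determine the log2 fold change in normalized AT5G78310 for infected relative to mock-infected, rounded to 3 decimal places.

AT5G78310/ACT2 (mock-infected) = 4109 / 652.3 = 6.2992
AT5G78310/ACT2 (infected) = 5342 / 1045 = 5.112
Fold change = 5.112 / 6.2992 = 0.8115
log2(0.8115) = -0.3013

-0.301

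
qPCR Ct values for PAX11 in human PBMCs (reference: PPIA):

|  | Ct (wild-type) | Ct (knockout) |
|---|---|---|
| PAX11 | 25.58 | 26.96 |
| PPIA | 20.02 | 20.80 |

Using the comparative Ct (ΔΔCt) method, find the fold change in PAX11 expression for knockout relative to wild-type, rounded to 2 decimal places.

0.66

ΔCt(wild-type) = 25.580 − 20.020 = 5.560
ΔCt(knockout) = 26.960 − 20.800 = 6.160
ΔΔCt = 6.160 − 5.560 = 0.600
Fold change = 2^(−0.600) = 0.660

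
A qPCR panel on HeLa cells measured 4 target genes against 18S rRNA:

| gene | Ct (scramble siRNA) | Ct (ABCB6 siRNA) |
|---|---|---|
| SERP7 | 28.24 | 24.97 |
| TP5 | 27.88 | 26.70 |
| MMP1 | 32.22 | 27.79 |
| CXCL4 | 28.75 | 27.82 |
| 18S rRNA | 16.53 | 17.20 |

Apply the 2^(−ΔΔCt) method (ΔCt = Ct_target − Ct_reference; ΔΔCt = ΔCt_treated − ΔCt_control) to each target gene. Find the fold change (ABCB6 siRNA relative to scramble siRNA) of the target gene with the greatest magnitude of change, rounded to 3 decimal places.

SERP7: ΔΔCt = (24.97−17.20) − (28.24−16.53) = 7.77 − 11.71 = -3.94; fold change = 2^3.94 = 15.348
TP5: ΔΔCt = (26.70−17.20) − (27.88−16.53) = 9.50 − 11.35 = -1.85; fold change = 2^1.85 = 3.605
MMP1: ΔΔCt = (27.79−17.20) − (32.22−16.53) = 10.59 − 15.69 = -5.10; fold change = 2^5.10 = 34.297
CXCL4: ΔΔCt = (27.82−17.20) − (28.75−16.53) = 10.62 − 12.22 = -1.60; fold change = 2^1.60 = 3.031
MMP1 has the largest |ΔΔCt| = 5.10.

34.297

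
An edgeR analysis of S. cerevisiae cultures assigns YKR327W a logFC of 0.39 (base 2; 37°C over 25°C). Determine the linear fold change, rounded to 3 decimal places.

1.310

Fold change = 2^(0.39) = 1.3104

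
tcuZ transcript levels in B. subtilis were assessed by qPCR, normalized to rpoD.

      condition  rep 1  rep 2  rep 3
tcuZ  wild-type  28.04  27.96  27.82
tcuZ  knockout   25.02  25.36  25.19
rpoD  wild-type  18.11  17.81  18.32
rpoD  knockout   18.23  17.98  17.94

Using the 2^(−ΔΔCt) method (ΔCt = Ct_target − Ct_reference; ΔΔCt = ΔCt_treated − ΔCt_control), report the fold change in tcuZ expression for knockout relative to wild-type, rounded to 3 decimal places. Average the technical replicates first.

Mean Ct: tcuZ wild-type 27.940; tcuZ knockout 25.190; rpoD wild-type 18.080; rpoD knockout 18.050
ΔCt(wild-type) = 27.940 − 18.080 = 9.860
ΔCt(knockout) = 25.190 − 18.050 = 7.140
ΔΔCt = 7.140 − 9.860 = -2.720
Fold change = 2^(−(-2.720)) = 2^2.720 = 6.5887

6.589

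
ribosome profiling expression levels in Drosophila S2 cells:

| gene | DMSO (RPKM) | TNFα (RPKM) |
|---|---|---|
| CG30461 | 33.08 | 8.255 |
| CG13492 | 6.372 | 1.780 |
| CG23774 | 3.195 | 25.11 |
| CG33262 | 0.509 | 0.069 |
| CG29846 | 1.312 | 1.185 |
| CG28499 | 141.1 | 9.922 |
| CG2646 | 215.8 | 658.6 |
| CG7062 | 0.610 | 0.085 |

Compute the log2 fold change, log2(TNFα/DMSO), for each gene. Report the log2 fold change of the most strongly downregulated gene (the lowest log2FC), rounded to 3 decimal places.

log2(8.255/33.08) = -2.003  (CG30461)
log2(1.780/6.372) = -1.840  (CG13492)
log2(25.11/3.195) = 2.974  (CG23774)
log2(0.069/0.509) = -2.883  (CG33262)
log2(1.185/1.312) = -0.147  (CG29846)
log2(9.922/141.1) = -3.830  (CG28499)
log2(658.6/215.8) = 1.610  (CG2646)
log2(0.085/0.610) = -2.843  (CG7062)
CG28499 is most strongly downregulated.

-3.830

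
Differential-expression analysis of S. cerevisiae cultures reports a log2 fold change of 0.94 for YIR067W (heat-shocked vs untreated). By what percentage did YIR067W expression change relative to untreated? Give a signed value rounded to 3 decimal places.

Fold change = 2^(0.94) = 1.9185
Percent change = (FC − 1) × 100% = (1.9185 − 1) × 100 = 91.853%

91.853%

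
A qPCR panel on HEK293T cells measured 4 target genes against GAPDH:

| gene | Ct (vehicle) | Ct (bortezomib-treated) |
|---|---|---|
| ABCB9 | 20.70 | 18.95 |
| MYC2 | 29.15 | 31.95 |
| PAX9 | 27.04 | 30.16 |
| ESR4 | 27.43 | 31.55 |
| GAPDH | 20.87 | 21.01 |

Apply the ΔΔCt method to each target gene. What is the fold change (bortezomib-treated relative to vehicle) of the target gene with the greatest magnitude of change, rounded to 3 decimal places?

0.063

ABCB9: ΔΔCt = (18.95−21.01) − (20.70−20.87) = -2.06 − (-0.17) = -1.89; fold change = 2^1.89 = 3.706
MYC2: ΔΔCt = (31.95−21.01) − (29.15−20.87) = 10.94 − 8.28 = 2.66; fold change = 2^-2.66 = 0.158
PAX9: ΔΔCt = (30.16−21.01) − (27.04−20.87) = 9.15 − 6.17 = 2.98; fold change = 2^-2.98 = 0.127
ESR4: ΔΔCt = (31.55−21.01) − (27.43−20.87) = 10.54 − 6.56 = 3.98; fold change = 2^-3.98 = 0.063
ESR4 has the largest |ΔΔCt| = 3.98.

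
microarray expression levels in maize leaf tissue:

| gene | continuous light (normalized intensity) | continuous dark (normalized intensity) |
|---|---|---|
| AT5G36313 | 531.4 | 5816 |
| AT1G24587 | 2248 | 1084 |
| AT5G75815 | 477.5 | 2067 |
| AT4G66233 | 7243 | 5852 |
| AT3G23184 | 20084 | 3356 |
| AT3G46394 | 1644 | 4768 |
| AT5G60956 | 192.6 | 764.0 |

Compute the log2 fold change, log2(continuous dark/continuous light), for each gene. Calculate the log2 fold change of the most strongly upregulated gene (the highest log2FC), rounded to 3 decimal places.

3.452

log2(5816/531.4) = 3.452  (AT5G36313)
log2(1084/2248) = -1.052  (AT1G24587)
log2(2067/477.5) = 2.114  (AT5G75815)
log2(5852/7243) = -0.308  (AT4G66233)
log2(3356/20084) = -2.581  (AT3G23184)
log2(4768/1644) = 1.536  (AT3G46394)
log2(764.0/192.6) = 1.988  (AT5G60956)
AT5G36313 is most strongly upregulated.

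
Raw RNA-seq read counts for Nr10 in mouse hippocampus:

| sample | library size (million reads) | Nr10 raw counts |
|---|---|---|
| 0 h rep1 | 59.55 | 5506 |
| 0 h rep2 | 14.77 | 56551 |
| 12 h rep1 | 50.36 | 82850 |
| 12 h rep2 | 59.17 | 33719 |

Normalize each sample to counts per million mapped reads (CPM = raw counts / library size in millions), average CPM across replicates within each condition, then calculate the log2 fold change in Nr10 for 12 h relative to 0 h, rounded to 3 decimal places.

CPM(0 h rep1) = 5506 / 59.55 = 92.4601
CPM(0 h rep2) = 56551 / 14.77 = 3828.7745
CPM(12 h rep1) = 82850 / 50.36 = 1645.1549
CPM(12 h rep2) = 33719 / 59.17 = 569.8665
mean CPM(0 h) = 1960.6173; mean CPM(12 h) = 1107.5107
Fold change = 1107.5107 / 1960.6173 = 0.56488
log2(0.56488) = -0.8240

-0.824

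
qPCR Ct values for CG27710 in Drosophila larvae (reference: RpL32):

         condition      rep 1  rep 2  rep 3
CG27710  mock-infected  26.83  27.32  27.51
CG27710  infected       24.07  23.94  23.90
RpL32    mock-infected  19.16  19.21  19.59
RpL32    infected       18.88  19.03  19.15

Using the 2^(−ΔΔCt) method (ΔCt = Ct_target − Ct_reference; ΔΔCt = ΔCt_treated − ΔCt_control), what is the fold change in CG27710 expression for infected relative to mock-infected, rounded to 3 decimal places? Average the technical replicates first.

7.727

Mean Ct: CG27710 mock-infected 27.220; CG27710 infected 23.970; RpL32 mock-infected 19.320; RpL32 infected 19.020
ΔCt(mock-infected) = 27.220 − 19.320 = 7.900
ΔCt(infected) = 23.970 − 19.020 = 4.950
ΔΔCt = 4.950 − 7.900 = -2.950
Fold change = 2^(−(-2.950)) = 2^2.950 = 7.7275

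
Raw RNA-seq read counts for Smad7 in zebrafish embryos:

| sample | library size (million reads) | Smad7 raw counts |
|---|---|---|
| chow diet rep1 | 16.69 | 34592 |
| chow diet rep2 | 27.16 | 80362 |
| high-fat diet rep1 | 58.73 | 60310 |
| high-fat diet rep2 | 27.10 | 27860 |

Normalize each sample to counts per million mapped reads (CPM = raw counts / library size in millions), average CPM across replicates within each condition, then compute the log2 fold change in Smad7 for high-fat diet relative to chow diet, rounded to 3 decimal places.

CPM(chow diet rep1) = 34592 / 16.69 = 2072.6183
CPM(chow diet rep2) = 80362 / 27.16 = 2958.8365
CPM(high-fat diet rep1) = 60310 / 58.73 = 1026.9028
CPM(high-fat diet rep2) = 27860 / 27.10 = 1028.0443
mean CPM(chow diet) = 2515.7274; mean CPM(high-fat diet) = 1027.4735
Fold change = 1027.4735 / 2515.7274 = 0.40842
log2(0.40842) = -1.2919

-1.292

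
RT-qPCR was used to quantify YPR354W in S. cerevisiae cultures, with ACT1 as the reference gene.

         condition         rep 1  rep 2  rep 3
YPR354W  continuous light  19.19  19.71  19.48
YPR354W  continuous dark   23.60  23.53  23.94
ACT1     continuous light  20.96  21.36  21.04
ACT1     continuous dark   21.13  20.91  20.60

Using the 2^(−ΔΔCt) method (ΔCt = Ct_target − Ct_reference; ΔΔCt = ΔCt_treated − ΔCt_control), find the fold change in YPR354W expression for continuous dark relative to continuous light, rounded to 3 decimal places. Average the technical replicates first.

Mean Ct: YPR354W continuous light 19.460; YPR354W continuous dark 23.690; ACT1 continuous light 21.120; ACT1 continuous dark 20.880
ΔCt(continuous light) = 19.460 − 21.120 = -1.660
ΔCt(continuous dark) = 23.690 − 20.880 = 2.810
ΔΔCt = 2.810 − (-1.660) = 4.470
Fold change = 2^(−4.470) = 0.0451

0.045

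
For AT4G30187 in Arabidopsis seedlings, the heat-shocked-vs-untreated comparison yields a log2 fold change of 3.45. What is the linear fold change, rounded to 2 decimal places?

10.93

Fold change = 2^(3.45) = 10.928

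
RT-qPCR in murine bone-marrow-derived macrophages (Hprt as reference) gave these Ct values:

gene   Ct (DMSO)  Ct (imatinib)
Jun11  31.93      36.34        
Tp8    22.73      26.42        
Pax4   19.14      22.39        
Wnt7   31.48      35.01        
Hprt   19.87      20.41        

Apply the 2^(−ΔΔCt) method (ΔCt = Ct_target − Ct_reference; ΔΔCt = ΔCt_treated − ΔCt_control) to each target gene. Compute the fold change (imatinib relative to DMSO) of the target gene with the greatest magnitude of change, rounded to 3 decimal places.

Jun11: ΔΔCt = (36.34−20.41) − (31.93−19.87) = 15.93 − 12.06 = 3.87; fold change = 2^-3.87 = 0.068
Tp8: ΔΔCt = (26.42−20.41) − (22.73−19.87) = 6.01 − 2.86 = 3.15; fold change = 2^-3.15 = 0.113
Pax4: ΔΔCt = (22.39−20.41) − (19.14−19.87) = 1.98 − (-0.73) = 2.71; fold change = 2^-2.71 = 0.153
Wnt7: ΔΔCt = (35.01−20.41) − (31.48−19.87) = 14.60 − 11.61 = 2.99; fold change = 2^-2.99 = 0.126
Jun11 has the largest |ΔΔCt| = 3.87.

0.068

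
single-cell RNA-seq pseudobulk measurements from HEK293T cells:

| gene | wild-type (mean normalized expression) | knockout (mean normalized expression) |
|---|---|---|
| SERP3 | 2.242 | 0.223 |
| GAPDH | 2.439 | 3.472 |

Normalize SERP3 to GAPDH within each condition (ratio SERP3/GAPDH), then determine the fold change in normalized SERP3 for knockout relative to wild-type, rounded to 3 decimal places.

0.070

SERP3/GAPDH (wild-type) = 2.242 / 2.439 = 0.91923
SERP3/GAPDH (knockout) = 0.223 / 3.472 = 0.064228
Fold change = 0.064228 / 0.91923 = 0.0699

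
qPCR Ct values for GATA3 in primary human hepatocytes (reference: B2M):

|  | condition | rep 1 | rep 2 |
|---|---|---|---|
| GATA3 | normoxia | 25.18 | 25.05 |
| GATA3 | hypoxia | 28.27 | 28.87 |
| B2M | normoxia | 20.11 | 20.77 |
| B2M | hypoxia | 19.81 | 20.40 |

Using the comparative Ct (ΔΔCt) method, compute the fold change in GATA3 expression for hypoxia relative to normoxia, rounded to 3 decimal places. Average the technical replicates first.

Mean Ct: GATA3 normoxia 25.115; GATA3 hypoxia 28.570; B2M normoxia 20.440; B2M hypoxia 20.105
ΔCt(normoxia) = 25.115 − 20.440 = 4.675
ΔCt(hypoxia) = 28.570 − 20.105 = 8.465
ΔΔCt = 8.465 − 4.675 = 3.790
Fold change = 2^(−3.790) = 0.0723

0.072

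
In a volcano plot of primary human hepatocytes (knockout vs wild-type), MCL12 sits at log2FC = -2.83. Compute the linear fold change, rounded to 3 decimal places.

0.141

Fold change = 2^(-2.83) = 0.1406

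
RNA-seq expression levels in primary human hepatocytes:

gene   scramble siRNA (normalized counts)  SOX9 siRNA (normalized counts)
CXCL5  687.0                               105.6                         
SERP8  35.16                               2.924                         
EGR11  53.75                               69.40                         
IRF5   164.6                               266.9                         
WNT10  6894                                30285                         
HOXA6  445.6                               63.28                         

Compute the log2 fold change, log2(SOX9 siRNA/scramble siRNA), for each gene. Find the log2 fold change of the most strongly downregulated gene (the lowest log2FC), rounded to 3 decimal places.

log2(105.6/687.0) = -2.702  (CXCL5)
log2(2.924/35.16) = -3.588  (SERP8)
log2(69.40/53.75) = 0.369  (EGR11)
log2(266.9/164.6) = 0.697  (IRF5)
log2(30285/6894) = 2.135  (WNT10)
log2(63.28/445.6) = -2.816  (HOXA6)
SERP8 is most strongly downregulated.

-3.588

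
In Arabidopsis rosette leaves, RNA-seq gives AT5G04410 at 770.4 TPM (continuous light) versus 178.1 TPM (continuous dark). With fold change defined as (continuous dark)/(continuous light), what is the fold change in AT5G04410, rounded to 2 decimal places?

Fold change = 178.1 / 770.4 = 0.231
AT5G04410 is downregulated.

0.23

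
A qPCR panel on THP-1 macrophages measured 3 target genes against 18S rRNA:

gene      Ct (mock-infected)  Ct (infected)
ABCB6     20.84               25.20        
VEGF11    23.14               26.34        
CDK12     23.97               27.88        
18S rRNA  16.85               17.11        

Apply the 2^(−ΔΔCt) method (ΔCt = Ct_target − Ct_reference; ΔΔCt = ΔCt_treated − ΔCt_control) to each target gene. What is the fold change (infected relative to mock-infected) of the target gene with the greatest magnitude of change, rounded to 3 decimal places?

ABCB6: ΔΔCt = (25.20−17.11) − (20.84−16.85) = 8.09 − 3.99 = 4.10; fold change = 2^-4.10 = 0.058
VEGF11: ΔΔCt = (26.34−17.11) − (23.14−16.85) = 9.23 − 6.29 = 2.94; fold change = 2^-2.94 = 0.130
CDK12: ΔΔCt = (27.88−17.11) − (23.97−16.85) = 10.77 − 7.12 = 3.65; fold change = 2^-3.65 = 0.080
ABCB6 has the largest |ΔΔCt| = 4.10.

0.058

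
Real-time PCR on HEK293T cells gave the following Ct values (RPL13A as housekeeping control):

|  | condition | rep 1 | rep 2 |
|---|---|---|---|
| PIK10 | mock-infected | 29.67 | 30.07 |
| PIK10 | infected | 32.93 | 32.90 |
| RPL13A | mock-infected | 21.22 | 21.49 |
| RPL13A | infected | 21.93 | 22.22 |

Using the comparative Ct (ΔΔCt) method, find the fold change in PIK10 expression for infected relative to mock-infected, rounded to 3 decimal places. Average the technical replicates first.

Mean Ct: PIK10 mock-infected 29.870; PIK10 infected 32.915; RPL13A mock-infected 21.355; RPL13A infected 22.075
ΔCt(mock-infected) = 29.870 − 21.355 = 8.515
ΔCt(infected) = 32.915 − 22.075 = 10.840
ΔΔCt = 10.840 − 8.515 = 2.325
Fold change = 2^(−2.325) = 0.1996

0.200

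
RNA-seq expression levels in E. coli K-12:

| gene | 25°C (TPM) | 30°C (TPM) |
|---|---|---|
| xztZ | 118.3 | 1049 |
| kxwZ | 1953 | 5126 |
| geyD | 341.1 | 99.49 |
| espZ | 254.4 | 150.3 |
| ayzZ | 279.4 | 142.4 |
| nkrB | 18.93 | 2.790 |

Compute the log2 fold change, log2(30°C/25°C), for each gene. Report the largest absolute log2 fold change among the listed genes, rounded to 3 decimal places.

3.148

log2(1049/118.3) = 3.148  (xztZ)
log2(5126/1953) = 1.392  (kxwZ)
log2(99.49/341.1) = -1.778  (geyD)
log2(150.3/254.4) = -0.759  (espZ)
log2(142.4/279.4) = -0.972  (ayzZ)
log2(2.790/18.93) = -2.762  (nkrB)
The largest magnitude belongs to xztZ.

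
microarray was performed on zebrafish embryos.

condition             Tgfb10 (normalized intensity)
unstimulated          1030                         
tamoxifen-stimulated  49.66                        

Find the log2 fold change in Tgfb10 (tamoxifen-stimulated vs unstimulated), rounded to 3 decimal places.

Fold change = 49.66 / 1030 = 0.0482
log2(0.0482) = -4.3744

-4.374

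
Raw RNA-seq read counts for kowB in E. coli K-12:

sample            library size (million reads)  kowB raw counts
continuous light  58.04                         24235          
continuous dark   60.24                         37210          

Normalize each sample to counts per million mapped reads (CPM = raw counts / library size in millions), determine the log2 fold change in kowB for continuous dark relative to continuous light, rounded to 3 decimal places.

CPM(continuous light) = 24235 / 58.04 = 417.5569
CPM(continuous dark) = 37210 / 60.24 = 617.6959
Fold change = 617.6959 / 417.5569 = 1.47931
log2(1.47931) = 0.5649

0.565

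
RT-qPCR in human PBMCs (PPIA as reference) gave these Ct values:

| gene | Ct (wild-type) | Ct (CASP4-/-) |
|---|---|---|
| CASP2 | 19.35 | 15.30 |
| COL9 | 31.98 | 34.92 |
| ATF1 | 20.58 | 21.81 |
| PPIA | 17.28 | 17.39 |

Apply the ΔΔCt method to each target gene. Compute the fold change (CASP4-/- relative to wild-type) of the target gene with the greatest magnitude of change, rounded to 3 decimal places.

17.877

CASP2: ΔΔCt = (15.30−17.39) − (19.35−17.28) = -2.09 − 2.07 = -4.16; fold change = 2^4.16 = 17.877
COL9: ΔΔCt = (34.92−17.39) − (31.98−17.28) = 17.53 − 14.70 = 2.83; fold change = 2^-2.83 = 0.141
ATF1: ΔΔCt = (21.81−17.39) − (20.58−17.28) = 4.42 − 3.30 = 1.12; fold change = 2^-1.12 = 0.460
CASP2 has the largest |ΔΔCt| = 4.16.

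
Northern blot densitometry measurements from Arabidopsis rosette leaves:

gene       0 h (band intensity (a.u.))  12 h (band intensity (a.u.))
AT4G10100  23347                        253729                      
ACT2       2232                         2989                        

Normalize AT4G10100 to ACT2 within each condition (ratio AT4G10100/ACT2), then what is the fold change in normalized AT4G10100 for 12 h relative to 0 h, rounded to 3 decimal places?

AT4G10100/ACT2 (0 h) = 23347 / 2232 = 10.46
AT4G10100/ACT2 (12 h) = 253729 / 2989 = 84.888
Fold change = 84.888 / 10.46 = 8.1154

8.115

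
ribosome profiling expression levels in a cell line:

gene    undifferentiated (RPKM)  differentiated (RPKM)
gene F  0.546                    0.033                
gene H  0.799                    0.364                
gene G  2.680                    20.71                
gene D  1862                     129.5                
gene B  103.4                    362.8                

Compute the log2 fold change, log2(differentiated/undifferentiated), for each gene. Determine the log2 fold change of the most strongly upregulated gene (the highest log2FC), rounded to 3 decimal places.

2.950

log2(0.033/0.546) = -4.048  (gene F)
log2(0.364/0.799) = -1.134  (gene H)
log2(20.71/2.680) = 2.950  (gene G)
log2(129.5/1862) = -3.846  (gene D)
log2(362.8/103.4) = 1.811  (gene B)
gene G is most strongly upregulated.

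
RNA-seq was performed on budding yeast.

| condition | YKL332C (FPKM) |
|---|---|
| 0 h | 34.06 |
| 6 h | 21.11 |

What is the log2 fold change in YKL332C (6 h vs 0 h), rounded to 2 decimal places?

Fold change = 21.11 / 34.06 = 0.6198
log2(0.6198) = -0.690

-0.69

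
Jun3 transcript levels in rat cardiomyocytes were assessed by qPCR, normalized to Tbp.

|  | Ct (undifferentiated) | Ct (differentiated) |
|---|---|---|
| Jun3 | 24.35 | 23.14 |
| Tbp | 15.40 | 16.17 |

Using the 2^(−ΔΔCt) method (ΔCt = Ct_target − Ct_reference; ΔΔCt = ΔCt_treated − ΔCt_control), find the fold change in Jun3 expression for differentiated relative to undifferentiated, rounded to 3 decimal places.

3.945

ΔCt(undifferentiated) = 24.350 − 15.400 = 8.950
ΔCt(differentiated) = 23.140 − 16.170 = 6.970
ΔΔCt = 6.970 − 8.950 = -1.980
Fold change = 2^(−(-1.980)) = 2^1.980 = 3.9449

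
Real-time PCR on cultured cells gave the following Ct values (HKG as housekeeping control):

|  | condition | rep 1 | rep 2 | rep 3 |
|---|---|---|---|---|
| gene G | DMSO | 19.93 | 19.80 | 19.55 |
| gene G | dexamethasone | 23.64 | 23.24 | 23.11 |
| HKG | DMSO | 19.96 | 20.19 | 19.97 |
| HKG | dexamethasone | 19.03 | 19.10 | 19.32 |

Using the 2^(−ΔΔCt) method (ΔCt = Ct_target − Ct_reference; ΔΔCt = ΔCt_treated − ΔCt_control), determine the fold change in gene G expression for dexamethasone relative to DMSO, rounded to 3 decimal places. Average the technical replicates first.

Mean Ct: gene G DMSO 19.760; gene G dexamethasone 23.330; HKG DMSO 20.040; HKG dexamethasone 19.150
ΔCt(DMSO) = 19.760 − 20.040 = -0.280
ΔCt(dexamethasone) = 23.330 − 19.150 = 4.180
ΔΔCt = 4.180 − (-0.280) = 4.460
Fold change = 2^(−4.460) = 0.0454

0.045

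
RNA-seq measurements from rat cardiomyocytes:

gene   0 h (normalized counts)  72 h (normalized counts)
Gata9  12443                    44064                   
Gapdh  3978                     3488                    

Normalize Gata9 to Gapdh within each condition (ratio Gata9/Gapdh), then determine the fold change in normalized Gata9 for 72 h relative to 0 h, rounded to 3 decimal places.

4.039

Gata9/Gapdh (0 h) = 12443 / 3978 = 3.128
Gata9/Gapdh (72 h) = 44064 / 3488 = 12.633
Fold change = 12.633 / 3.128 = 4.0388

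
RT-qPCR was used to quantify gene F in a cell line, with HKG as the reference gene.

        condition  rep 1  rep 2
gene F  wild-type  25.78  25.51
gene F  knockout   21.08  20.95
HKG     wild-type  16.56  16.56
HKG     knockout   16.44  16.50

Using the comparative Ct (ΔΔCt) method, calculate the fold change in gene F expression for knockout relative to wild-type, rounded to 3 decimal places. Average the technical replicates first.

Mean Ct: gene F wild-type 25.645; gene F knockout 21.015; HKG wild-type 16.560; HKG knockout 16.470
ΔCt(wild-type) = 25.645 − 16.560 = 9.085
ΔCt(knockout) = 21.015 − 16.470 = 4.545
ΔΔCt = 4.545 − 9.085 = -4.540
Fold change = 2^(−(-4.540)) = 2^4.540 = 23.2636

23.264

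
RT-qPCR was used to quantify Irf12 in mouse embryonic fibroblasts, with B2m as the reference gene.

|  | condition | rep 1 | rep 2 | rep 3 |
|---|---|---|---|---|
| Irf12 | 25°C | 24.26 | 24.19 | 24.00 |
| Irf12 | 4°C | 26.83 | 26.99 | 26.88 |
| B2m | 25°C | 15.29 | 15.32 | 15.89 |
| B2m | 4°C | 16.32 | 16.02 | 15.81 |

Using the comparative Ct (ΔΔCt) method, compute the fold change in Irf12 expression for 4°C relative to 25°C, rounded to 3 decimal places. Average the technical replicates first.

0.218

Mean Ct: Irf12 25°C 24.150; Irf12 4°C 26.900; B2m 25°C 15.500; B2m 4°C 16.050
ΔCt(25°C) = 24.150 − 15.500 = 8.650
ΔCt(4°C) = 26.900 − 16.050 = 10.850
ΔΔCt = 10.850 − 8.650 = 2.200
Fold change = 2^(−2.200) = 0.2176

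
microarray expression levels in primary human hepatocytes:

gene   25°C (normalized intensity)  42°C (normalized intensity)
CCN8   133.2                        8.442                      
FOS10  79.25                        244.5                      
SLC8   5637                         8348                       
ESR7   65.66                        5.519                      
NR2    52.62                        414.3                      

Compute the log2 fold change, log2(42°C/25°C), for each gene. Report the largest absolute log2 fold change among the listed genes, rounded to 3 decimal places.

log2(8.442/133.2) = -3.980  (CCN8)
log2(244.5/79.25) = 1.625  (FOS10)
log2(8348/5637) = 0.567  (SLC8)
log2(5.519/65.66) = -3.573  (ESR7)
log2(414.3/52.62) = 2.977  (NR2)
The largest magnitude belongs to CCN8.

3.980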